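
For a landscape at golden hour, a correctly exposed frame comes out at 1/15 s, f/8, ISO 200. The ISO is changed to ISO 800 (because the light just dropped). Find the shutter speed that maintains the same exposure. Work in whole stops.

1/60s

ISO: 200 → 400 → 800 — 2 stops raised (brighter).
Need 2 stops darker from the shutter speed: 1/15 → 1/30 → 1/60.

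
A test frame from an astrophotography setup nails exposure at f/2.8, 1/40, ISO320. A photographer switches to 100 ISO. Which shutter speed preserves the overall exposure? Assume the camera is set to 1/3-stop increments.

ISO: 320 → 250 → 200 → 160 → 125 → 100 — 1 2/3 stops dropped (darker).
Need 1 2/3 stops brighter from the shutter speed: 1/40 → 1/30 → 1/25 → 1/20 → 1/15 → 1/13.

1/13s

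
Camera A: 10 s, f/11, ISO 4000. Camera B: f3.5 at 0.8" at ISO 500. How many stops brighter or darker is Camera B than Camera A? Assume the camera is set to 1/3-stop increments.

Aperture: f/11 → f/10 → f/9 → f/8 → f/7.1 → f/6.3 → f/5.6 → f/5 → f/4.5 → f/4 → f/3.5 — 3 1/3 stops wider (brighter).
Shutter speed: 10 → 8 → 6 → 5 → 4 → 3.2 → 2.5 → 2 → 1.6 → 1.3 → 1 → 0.8 — 3 2/3 stops faster (darker).
ISO: 4000 → 3200 → 2500 → 2000 → 1600 → 1250 → 1000 → 800 → 640 → 500 — 3 stops lower (darker).
Net: +3 1/3 −3 2/3 −3 = −3 1/3 stops.

3 1/3 stops darker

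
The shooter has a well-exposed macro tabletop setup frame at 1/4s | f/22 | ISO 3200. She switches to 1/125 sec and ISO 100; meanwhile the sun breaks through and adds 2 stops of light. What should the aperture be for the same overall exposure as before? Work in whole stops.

f/1.4

Scene light: 2 stops brighter.
Shutter speed: 1/4 → 1/8 → 1/15 → 1/30 → 1/60 → 1/125 — 5 stops faster (darker).
ISO: 3200 → 1600 → 800 → 400 → 200 → 100 — 5 stops dropped (darker).
Net so far: 8 stops darker. Aperture: f/22 → f/16 → f/11 → f/8 → f/5.6 → f/4 → f/2.8 → f/2 → f/1.4.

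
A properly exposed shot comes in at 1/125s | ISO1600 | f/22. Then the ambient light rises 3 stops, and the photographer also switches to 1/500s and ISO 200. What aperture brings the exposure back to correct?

f/11

Scene light: 3 stops brighter.
Shutter speed: 1/125 → 1/250 → 1/500 — 2 stops shorter (darker).
ISO: 1600 → 800 → 400 → 200 — 3 stops lower (darker).
Net so far: 2 stops darker. Aperture: f/22 → f/16 → f/11.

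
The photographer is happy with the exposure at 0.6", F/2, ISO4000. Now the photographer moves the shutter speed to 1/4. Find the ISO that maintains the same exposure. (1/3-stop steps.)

ISO 10000

Shutter speed: 0.6 → 0.5 → 0.4 → 0.3 → 1/4 — 1 1/3 stops shorter (darker).
Need 1 1/3 stops brighter from the ISO: 4000 → 5000 → 6400 → 8000 → 10000.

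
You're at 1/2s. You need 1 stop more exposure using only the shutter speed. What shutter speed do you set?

1 s

Shutter speed: 1/2 → 1 — 1 stop longer (brighter).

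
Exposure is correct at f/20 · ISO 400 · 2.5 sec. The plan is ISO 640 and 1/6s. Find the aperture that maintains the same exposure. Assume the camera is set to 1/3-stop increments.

f/6.3

ISO: 400 → 500 → 640 — 2/3 stop higher (brighter).
Shutter speed: 2.5 → 2 → 1.6 → 1.3 → 1 → 0.8 → 0.6 → 0.5 → 0.4 → 0.3 → 1/4 → 1/5 → 1/6 — 4 stops shorter (darker).
Net change so far: 3 1/3 stops darker. Offset with the aperture: f/20 → f/18 → f/16 → f/14 → f/13 → f/11 → f/10 → f/9 → f/8 → f/7.1 → f/6.3.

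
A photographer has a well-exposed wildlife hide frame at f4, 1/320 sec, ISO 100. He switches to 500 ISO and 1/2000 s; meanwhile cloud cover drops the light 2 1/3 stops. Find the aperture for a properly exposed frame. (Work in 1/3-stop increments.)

Scene light: 2 1/3 stops darker.
ISO: 100 → 125 → 160 → 200 → 250 → 320 → 400 → 500 — 2 1/3 stops higher (brighter).
Shutter speed: 1/320 → 1/400 → 1/500 → 1/640 → 1/800 → 1/1000 → 1/1250 → 1/1600 → 1/2000 — 2 2/3 stops shorter (darker).
Net so far: 2 2/3 stops darker. Aperture: f/4 → f/3.5 → f/3.2 → f/2.8 → f/2.5 → f/2.2 → f/2 → f/1.8 → f/1.6.

f/1.6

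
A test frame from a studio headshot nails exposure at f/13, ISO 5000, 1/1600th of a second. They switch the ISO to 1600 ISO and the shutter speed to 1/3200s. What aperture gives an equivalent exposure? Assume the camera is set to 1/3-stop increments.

f/5

ISO: 5000 → 4000 → 3200 → 2500 → 2000 → 1600 — 1 2/3 stops dropped (darker).
Shutter speed: 1/1600 → 1/2000 → 1/2500 → 1/3200 — 1 stop faster (darker).
Net change so far: 2 2/3 stops darker. Offset with the aperture: f/13 → f/11 → f/10 → f/9 → f/8 → f/7.1 → f/6.3 → f/5.6 → f/5.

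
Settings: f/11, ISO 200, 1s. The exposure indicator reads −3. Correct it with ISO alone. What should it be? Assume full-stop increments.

ISO 1600

Underexposed by 3 stops → need 3 stops brighter.
ISO: 200 → 400 → 800 → 1600.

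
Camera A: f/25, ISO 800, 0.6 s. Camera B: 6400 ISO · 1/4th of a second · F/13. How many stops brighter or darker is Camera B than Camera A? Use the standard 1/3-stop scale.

Aperture: f/25 → f/22 → f/20 → f/18 → f/16 → f/14 → f/13 — 2 stops opened up (brighter).
Shutter speed: 0.6 → 0.5 → 0.4 → 0.3 → 1/4 — 1 1/3 stops faster (darker).
ISO: 800 → 1000 → 1250 → 1600 → 2000 → 2500 → 3200 → 4000 → 5000 → 6400 — 3 stops raised (brighter).
Net: +2 −1 1/3 +3 = +3 2/3 stops.

3 2/3 stops brighter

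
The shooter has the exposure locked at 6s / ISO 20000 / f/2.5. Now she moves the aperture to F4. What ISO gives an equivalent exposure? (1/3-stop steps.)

Aperture: f/2.5 → f/2.8 → f/3.2 → f/3.5 → f/4 — 1 1/3 stops stopped down (darker).
Need 1 1/3 stops brighter from the ISO: 20000 → 25600 → 32000 → 40000 → 51200.

ISO 51200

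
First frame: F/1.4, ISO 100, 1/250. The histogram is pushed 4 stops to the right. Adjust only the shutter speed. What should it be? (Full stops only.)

Overexposed by 4 stops → need 4 stops darker.
Shutter speed: 1/250 → 1/500 → 1/1000 → 1/2000 → 1/4000.

1/4000s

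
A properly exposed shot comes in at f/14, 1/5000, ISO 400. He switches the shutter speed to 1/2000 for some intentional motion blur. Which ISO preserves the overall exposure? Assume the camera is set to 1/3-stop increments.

ISO 160

Shutter speed: 1/5000 → 1/4000 → 1/3200 → 1/2500 → 1/2000 — 1 1/3 stops longer (brighter).
Need 1 1/3 stops darker from the ISO: 400 → 320 → 250 → 200 → 160.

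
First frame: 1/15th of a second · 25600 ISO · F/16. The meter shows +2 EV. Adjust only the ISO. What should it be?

ISO 6400

Overexposed by 2 stops → need 2 stops darker.
ISO: 25600 → 12800 → 6400.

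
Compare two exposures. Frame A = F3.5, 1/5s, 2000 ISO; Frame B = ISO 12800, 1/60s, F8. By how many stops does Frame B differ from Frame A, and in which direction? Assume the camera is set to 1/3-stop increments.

3 1/3 stops darker

Aperture: f/3.5 → f/4 → f/4.5 → f/5 → f/5.6 → f/6.3 → f/7.1 → f/8 — 2 1/3 stops stopped down (darker).
Shutter speed: 1/5 → 1/6 → 1/8 → 1/10 → 1/13 → 1/15 → 1/20 → 1/25 → 1/30 → 1/40 → 1/50 → 1/60 — 3 2/3 stops shorter (darker).
ISO: 2000 → 2500 → 3200 → 4000 → 5000 → 6400 → 8000 → 10000 → 12800 — 2 2/3 stops higher (brighter).
Net: −2 1/3 −3 2/3 +2 2/3 = −3 1/3 stops.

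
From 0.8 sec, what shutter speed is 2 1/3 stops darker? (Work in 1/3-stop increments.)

Shutter speed: 0.8 → 0.6 → 0.5 → 0.4 → 0.3 → 1/4 → 1/5 → 1/6 — 2 1/3 stops faster (darker).

1/6s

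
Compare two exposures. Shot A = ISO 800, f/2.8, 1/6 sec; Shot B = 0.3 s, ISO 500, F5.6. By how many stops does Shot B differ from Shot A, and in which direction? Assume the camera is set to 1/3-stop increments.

1 2/3 stops darker

Aperture: f/2.8 → f/3.2 → f/3.5 → f/4 → f/4.5 → f/5 → f/5.6 — 2 stops smaller aperture (darker).
Shutter speed: 1/6 → 1/5 → 1/4 → 0.3 — 1 stop longer (brighter).
ISO: 800 → 640 → 500 — 2/3 stop lower (darker).
Net: −2 +1 −2/3 = −1 2/3 stops.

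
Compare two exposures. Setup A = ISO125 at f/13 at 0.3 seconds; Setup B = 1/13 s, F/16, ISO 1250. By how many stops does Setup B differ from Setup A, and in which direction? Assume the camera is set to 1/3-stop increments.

Aperture: f/13 → f/14 → f/16 — 2/3 stop stopped down (darker).
Shutter speed: 0.3 → 1/4 → 1/5 → 1/6 → 1/8 → 1/10 → 1/13 — 2 stops faster (darker).
ISO: 125 → 160 → 200 → 250 → 320 → 400 → 500 → 640 → 800 → 1000 → 1250 — 3 1/3 stops higher (brighter).
Net: −2/3 −2 +3 1/3 = +2/3 stops.

2/3 stop brighter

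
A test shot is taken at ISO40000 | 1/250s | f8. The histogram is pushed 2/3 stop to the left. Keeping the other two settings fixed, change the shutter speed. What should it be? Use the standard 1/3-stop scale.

1/160s

Underexposed by 2/3 stop → need 2/3 stop brighter.
Shutter speed: 1/250 → 1/200 → 1/160.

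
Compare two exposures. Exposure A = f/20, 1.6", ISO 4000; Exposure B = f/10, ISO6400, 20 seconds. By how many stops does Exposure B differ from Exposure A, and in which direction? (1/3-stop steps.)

Aperture: f/20 → f/18 → f/16 → f/14 → f/13 → f/11 → f/10 — 2 stops larger aperture (brighter).
Shutter speed: 1.6 → 2 → 2.5 → 3.2 → 4 → 5 → 6 → 8 → 10 → 13 → 15 → 20 — 3 2/3 stops longer (brighter).
ISO: 4000 → 5000 → 6400 — 2/3 stop raised (brighter).
Net: +2 +3 2/3 +2/3 = +6 1/3 stops.

6 1/3 stops brighter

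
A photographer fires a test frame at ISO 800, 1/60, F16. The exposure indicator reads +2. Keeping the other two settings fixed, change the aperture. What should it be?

Overexposed by 2 stops → need 2 stops darker.
Aperture: f/16 → f/22 → f/32.

f/32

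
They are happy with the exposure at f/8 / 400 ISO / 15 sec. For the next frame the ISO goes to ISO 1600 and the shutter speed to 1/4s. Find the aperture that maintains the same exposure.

f/2

ISO: 400 → 800 → 1600 — 2 stops higher (brighter).
Shutter speed: 15 → 8 → 4 → 2 → 1 → 1/2 → 1/4 — 6 stops shorter (darker).
Net change so far: 4 stops darker. Offset with the aperture: f/8 → f/5.6 → f/4 → f/2.8 → f/2.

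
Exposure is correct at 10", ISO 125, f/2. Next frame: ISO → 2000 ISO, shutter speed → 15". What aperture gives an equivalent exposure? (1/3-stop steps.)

ISO: 125 → 160 → 200 → 250 → 320 → 400 → 500 → 640 → 800 → 1000 → 1250 → 1600 → 2000 — 4 stops raised (brighter).
Shutter speed: 10 → 13 → 15 — 2/3 stop longer (brighter).
Net change so far: 4 2/3 stops brighter. Offset with the aperture: f/2 → f/2.2 → f/2.5 → f/2.8 → f/3.2 → f/3.5 → f/4 → f/4.5 → f/5 → f/5.6 → f/6.3 → f/7.1 → f/8 → f/9 → f/10.

f/10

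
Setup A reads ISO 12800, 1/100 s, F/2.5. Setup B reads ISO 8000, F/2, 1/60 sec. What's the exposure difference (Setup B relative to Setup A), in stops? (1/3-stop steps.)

Aperture: f/2.5 → f/2.2 → f/2 — 2/3 stop wider (brighter).
Shutter speed: 1/100 → 1/80 → 1/60 — 2/3 stop slower (brighter).
ISO: 12800 → 10000 → 8000 — 2/3 stop dropped (darker).
Net: +2/3 +2/3 −2/3 = +2/3 stops.

2/3 stop brighter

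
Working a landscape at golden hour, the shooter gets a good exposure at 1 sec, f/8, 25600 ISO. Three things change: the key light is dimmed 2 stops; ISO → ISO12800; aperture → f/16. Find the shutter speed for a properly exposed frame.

30 s

Scene light: 2 stops darker.
ISO: 25600 → 12800 — 1 stop dropped (darker).
Aperture: f/8 → f/11 → f/16 — 2 stops smaller aperture (darker).
Net so far: 5 stops darker. Shutter speed: 1 → 2 → 4 → 8 → 15 → 30.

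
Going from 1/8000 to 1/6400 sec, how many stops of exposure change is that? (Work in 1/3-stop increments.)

1/3 stop

1/8000 → 1/6400 — count the steps: 1 third-stops = 1/3 stop.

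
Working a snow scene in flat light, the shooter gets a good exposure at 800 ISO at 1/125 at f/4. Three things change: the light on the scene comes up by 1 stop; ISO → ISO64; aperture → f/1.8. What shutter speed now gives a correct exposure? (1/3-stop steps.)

1/100s

Scene light: 1 stop brighter.
ISO: 800 → 640 → 500 → 400 → 320 → 250 → 200 → 160 → 125 → 100 → 80 → 64 — 3 2/3 stops dropped (darker).
Aperture: f/4 → f/3.5 → f/3.2 → f/2.8 → f/2.5 → f/2.2 → f/2 → f/1.8 — 2 1/3 stops wider (brighter).
Net so far: 1/3 stop darker. Shutter speed: 1/125 → 1/100.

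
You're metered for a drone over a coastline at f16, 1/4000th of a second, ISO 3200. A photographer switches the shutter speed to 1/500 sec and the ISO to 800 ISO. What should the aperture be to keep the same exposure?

Shutter speed: 1/4000 → 1/2000 → 1/1000 → 1/500 — 3 stops slower (brighter).
ISO: 3200 → 1600 → 800 — 2 stops lower (darker).
Net change so far: 1 stop brighter. Offset with the aperture: f/16 → f/22.

f/22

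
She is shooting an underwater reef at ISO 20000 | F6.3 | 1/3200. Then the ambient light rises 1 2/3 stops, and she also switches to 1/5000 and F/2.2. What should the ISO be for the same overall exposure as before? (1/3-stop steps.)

Scene light: 1 2/3 stops brighter.
Shutter speed: 1/3200 → 1/4000 → 1/5000 — 2/3 stop shorter (darker).
Aperture: f/6.3 → f/5.6 → f/5 → f/4.5 → f/4 → f/3.5 → f/3.2 → f/2.8 → f/2.5 → f/2.2 — 3 stops opened up (brighter).
Net so far: 4 stops brighter. ISO: 20000 → 16000 → 12800 → 10000 → 8000 → 6400 → 5000 → 4000 → 3200 → 2500 → 2000 → 1600 → 1250.

ISO 1250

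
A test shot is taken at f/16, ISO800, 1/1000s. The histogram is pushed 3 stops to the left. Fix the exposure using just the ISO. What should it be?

Underexposed by 3 stops → need 3 stops brighter.
ISO: 800 → 1600 → 3200 → 6400.

ISO 6400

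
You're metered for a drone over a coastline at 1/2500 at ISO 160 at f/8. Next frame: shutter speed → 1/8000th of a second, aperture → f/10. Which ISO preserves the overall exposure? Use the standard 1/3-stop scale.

Shutter speed: 1/2500 → 1/3200 → 1/4000 → 1/5000 → 1/6400 → 1/8000 — 1 2/3 stops faster (darker).
Aperture: f/8 → f/9 → f/10 — 2/3 stop smaller aperture (darker).
Net change so far: 2 1/3 stops darker. Offset with the ISO: 160 → 200 → 250 → 320 → 400 → 500 → 640 → 800.

ISO 800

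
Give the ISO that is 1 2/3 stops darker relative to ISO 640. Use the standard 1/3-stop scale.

ISO: 640 → 500 → 400 → 320 → 250 → 200 — 1 2/3 stops dropped (darker).

ISO 200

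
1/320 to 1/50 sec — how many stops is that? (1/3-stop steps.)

2 2/3 stops

1/320 → 1/250 → 1/200 → 1/160 → 1/125 → 1/100 → 1/80 → 1/60 → 1/50 — count the steps: 8 third-stops = 2 2/3 stops.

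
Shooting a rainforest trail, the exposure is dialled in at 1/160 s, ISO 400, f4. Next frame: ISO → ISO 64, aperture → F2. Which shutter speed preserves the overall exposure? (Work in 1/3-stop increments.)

1/100s

ISO: 400 → 320 → 250 → 200 → 160 → 125 → 100 → 80 → 64 — 2 2/3 stops lower (darker).
Aperture: f/4 → f/3.5 → f/3.2 → f/2.8 → f/2.5 → f/2.2 → f/2 — 2 stops larger aperture (brighter).
Net change so far: 2/3 stop darker. Offset with the shutter speed: 1/160 → 1/125 → 1/100.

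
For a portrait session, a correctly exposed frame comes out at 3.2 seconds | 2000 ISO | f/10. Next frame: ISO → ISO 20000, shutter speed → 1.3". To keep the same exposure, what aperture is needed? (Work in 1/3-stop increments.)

ISO: 2000 → 2500 → 3200 → 4000 → 5000 → 6400 → 8000 → 10000 → 12800 → 16000 → 20000 — 3 1/3 stops higher (brighter).
Shutter speed: 3.2 → 2.5 → 2 → 1.6 → 1.3 — 1 1/3 stops shorter (darker).
Net change so far: 2 stops brighter. Offset with the aperture: f/10 → f/11 → f/13 → f/14 → f/16 → f/18 → f/20.

f/20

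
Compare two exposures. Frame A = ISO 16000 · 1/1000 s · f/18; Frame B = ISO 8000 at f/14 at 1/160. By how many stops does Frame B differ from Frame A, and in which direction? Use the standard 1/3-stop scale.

Aperture: f/18 → f/16 → f/14 — 2/3 stop larger aperture (brighter).
Shutter speed: 1/1000 → 1/800 → 1/640 → 1/500 → 1/400 → 1/320 → 1/250 → 1/200 → 1/160 — 2 2/3 stops longer (brighter).
ISO: 16000 → 12800 → 10000 → 8000 — 1 stop lower (darker).
Net: +2/3 +2 2/3 −1 = +2 1/3 stops.

2 1/3 stops brighter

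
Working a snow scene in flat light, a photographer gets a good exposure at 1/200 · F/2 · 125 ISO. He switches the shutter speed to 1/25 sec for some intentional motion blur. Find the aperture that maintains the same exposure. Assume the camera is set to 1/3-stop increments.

f/5.6

Shutter speed: 1/200 → 1/160 → 1/125 → 1/100 → 1/80 → 1/60 → 1/50 → 1/40 → 1/30 → 1/25 — 3 stops slower (brighter).
Need 3 stops darker from the aperture: f/2 → f/2.2 → f/2.5 → f/2.8 → f/3.2 → f/3.5 → f/4 → f/4.5 → f/5 → f/5.6.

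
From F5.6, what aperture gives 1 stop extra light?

f/4

Aperture: f/5.6 → f/4 — 1 stop wider (brighter).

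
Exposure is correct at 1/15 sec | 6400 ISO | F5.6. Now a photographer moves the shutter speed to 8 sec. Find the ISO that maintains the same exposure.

Shutter speed: 1/15 → 1/8 → 1/4 → 1/2 → 1 → 2 → 4 → 8 — 7 stops slower (brighter).
Need 7 stops darker from the ISO: 6400 → 3200 → 1600 → 800 → 400 → 200 → 100 → 50.

ISO 50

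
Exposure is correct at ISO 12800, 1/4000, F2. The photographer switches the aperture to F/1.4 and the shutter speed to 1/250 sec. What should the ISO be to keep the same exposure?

Aperture: f/2 → f/1.4 — 1 stop opened up (brighter).
Shutter speed: 1/4000 → 1/2000 → 1/1000 → 1/500 → 1/250 — 4 stops slower (brighter).
Net change so far: 5 stops brighter. Offset with the ISO: 12800 → 6400 → 3200 → 1600 → 800 → 400.

ISO 400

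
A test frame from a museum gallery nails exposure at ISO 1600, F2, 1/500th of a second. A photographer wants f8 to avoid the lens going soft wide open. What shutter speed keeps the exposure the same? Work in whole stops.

Aperture: f/2 → f/2.8 → f/4 → f/5.6 → f/8 — 4 stops narrower (darker).
Need 4 stops brighter from the shutter speed: 1/500 → 1/250 → 1/125 → 1/60 → 1/30.

1/30s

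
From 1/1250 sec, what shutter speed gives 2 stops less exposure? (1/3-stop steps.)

1/5000s

Shutter speed: 1/1250 → 1/1600 → 1/2000 → 1/2500 → 1/3200 → 1/4000 → 1/5000 — 2 stops faster (darker).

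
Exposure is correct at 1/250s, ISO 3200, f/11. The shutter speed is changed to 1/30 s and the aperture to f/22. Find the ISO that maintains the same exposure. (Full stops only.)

Shutter speed: 1/250 → 1/125 → 1/60 → 1/30 — 3 stops slower (brighter).
Aperture: f/11 → f/16 → f/22 — 2 stops stopped down (darker).
Net change so far: 1 stop brighter. Offset with the ISO: 3200 → 1600.

ISO 1600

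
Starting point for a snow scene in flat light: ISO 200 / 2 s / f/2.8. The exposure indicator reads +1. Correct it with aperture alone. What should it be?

Overexposed by 1 stop → need 1 stop darker.
Aperture: f/2.8 → f/4.

f/4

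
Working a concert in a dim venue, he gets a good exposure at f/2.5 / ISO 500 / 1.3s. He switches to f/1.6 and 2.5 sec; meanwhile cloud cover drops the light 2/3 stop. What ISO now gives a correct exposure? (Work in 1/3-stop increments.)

ISO 160

Scene light: 2/3 stop darker.
Aperture: f/2.5 → f/2.2 → f/2 → f/1.8 → f/1.6 — 1 1/3 stops wider (brighter).
Shutter speed: 1.3 → 1.6 → 2 → 2.5 — 1 stop longer (brighter).
Net so far: 1 2/3 stops brighter. ISO: 500 → 400 → 320 → 250 → 200 → 160.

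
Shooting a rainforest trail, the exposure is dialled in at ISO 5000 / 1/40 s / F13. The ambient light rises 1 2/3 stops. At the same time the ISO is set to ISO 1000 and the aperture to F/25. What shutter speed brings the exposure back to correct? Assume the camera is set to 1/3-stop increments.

1/6s

Scene light: 1 2/3 stops brighter.
ISO: 5000 → 4000 → 3200 → 2500 → 2000 → 1600 → 1250 → 1000 — 2 1/3 stops dropped (darker).
Aperture: f/13 → f/14 → f/16 → f/18 → f/20 → f/22 → f/25 — 2 stops smaller aperture (darker).
Net so far: 2 2/3 stops darker. Shutter speed: 1/40 → 1/30 → 1/25 → 1/20 → 1/15 → 1/13 → 1/10 → 1/8 → 1/6.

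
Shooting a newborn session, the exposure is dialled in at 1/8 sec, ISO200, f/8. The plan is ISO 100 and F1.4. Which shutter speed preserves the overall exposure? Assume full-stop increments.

ISO: 200 → 100 — 1 stop lower (darker).
Aperture: f/8 → f/5.6 → f/4 → f/2.8 → f/2 → f/1.4 — 5 stops larger aperture (brighter).
Net change so far: 4 stops brighter. Offset with the shutter speed: 1/8 → 1/15 → 1/30 → 1/60 → 1/125.

1/125s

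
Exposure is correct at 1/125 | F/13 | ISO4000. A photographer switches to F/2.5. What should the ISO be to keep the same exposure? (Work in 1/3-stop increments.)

ISO 160

Aperture: f/13 → f/11 → f/10 → f/9 → f/8 → f/7.1 → f/6.3 → f/5.6 → f/5 → f/4.5 → f/4 → f/3.5 → f/3.2 → f/2.8 → f/2.5 — 4 2/3 stops larger aperture (brighter).
Need 4 2/3 stops darker from the ISO: 4000 → 3200 → 2500 → 2000 → 1600 → 1250 → 1000 → 800 → 640 → 500 → 400 → 320 → 250 → 200 → 160.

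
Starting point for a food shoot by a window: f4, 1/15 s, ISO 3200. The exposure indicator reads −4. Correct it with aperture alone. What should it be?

Underexposed by 4 stops → need 4 stops brighter.
Aperture: f/4 → f/2.8 → f/2 → f/1.4 → f/1.0.

f/1.0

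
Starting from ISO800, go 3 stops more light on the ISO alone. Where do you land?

ISO: 800 → 1600 → 3200 → 6400 — 3 stops higher (brighter).

ISO 6400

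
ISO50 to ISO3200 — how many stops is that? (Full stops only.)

6 stops

50 → 100 → 200 → 400 → 800 → 1600 → 3200 — count the steps: 6 stops.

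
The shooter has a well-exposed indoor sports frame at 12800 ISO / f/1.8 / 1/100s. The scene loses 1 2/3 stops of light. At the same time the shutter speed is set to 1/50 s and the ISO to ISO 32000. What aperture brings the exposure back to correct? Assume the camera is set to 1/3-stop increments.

Scene light: 1 2/3 stops darker.
Shutter speed: 1/100 → 1/80 → 1/60 → 1/50 — 1 stop longer (brighter).
ISO: 12800 → 16000 → 20000 → 25600 → 32000 — 1 1/3 stops raised (brighter).
Net so far: 2/3 stop brighter. Aperture: f/1.8 → f/2 → f/2.2.

f/2.2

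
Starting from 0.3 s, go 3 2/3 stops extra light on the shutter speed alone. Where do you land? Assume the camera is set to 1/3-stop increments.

Shutter speed: 0.3 → 0.4 → 0.5 → 0.6 → 0.8 → 1 → 1.3 → 1.6 → 2 → 2.5 → 3.2 → 4 — 3 2/3 stops slower (brighter).

4 s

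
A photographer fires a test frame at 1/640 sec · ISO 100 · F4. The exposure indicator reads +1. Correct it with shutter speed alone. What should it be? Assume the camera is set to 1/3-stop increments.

1/1250s

Overexposed by 1 stop → need 1 stop darker.
Shutter speed: 1/640 → 1/800 → 1/1000 → 1/1250.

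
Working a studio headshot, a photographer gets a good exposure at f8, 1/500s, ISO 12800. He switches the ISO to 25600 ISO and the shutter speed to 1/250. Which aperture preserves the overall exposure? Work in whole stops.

f/16

ISO: 12800 → 25600 — 1 stop raised (brighter).
Shutter speed: 1/500 → 1/250 — 1 stop longer (brighter).
Net change so far: 2 stops brighter. Offset with the aperture: f/8 → f/11 → f/16.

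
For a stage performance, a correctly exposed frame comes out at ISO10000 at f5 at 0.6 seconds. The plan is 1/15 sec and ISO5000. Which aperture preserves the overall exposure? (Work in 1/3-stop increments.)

f/1.1

Shutter speed: 0.6 → 0.5 → 0.4 → 0.3 → 1/4 → 1/5 → 1/6 → 1/8 → 1/10 → 1/13 → 1/15 — 3 1/3 stops shorter (darker).
ISO: 10000 → 8000 → 6400 → 5000 — 1 stop dropped (darker).
Net change so far: 4 1/3 stops darker. Offset with the aperture: f/5 → f/4.5 → f/4 → f/3.5 → f/3.2 → f/2.8 → f/2.5 → f/2.2 → f/2 → f/1.8 → f/1.6 → f/1.4 → f/1.2 → f/1.1.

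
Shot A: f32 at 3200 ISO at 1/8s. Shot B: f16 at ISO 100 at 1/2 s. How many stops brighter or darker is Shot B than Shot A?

1 stop darker

Aperture: f/32 → f/22 → f/16 — 2 stops opened up (brighter).
Shutter speed: 1/8 → 1/4 → 1/2 — 2 stops longer (brighter).
ISO: 3200 → 1600 → 800 → 400 → 200 → 100 — 5 stops dropped (darker).
Net: +2 +2 −5 = −1 stop.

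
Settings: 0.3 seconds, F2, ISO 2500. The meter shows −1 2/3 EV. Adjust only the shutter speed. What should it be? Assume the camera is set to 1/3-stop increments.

1 s

Underexposed by 1 2/3 stops → need 1 2/3 stops brighter.
Shutter speed: 0.3 → 0.4 → 0.5 → 0.6 → 0.8 → 1.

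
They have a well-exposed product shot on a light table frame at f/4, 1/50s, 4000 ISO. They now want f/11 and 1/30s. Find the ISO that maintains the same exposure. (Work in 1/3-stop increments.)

ISO 20000

Aperture: f/4 → f/4.5 → f/5 → f/5.6 → f/6.3 → f/7.1 → f/8 → f/9 → f/10 → f/11 — 3 stops smaller aperture (darker).
Shutter speed: 1/50 → 1/40 → 1/30 — 2/3 stop slower (brighter).
Net change so far: 2 1/3 stops darker. Offset with the ISO: 4000 → 5000 → 6400 → 8000 → 10000 → 12800 → 16000 → 20000.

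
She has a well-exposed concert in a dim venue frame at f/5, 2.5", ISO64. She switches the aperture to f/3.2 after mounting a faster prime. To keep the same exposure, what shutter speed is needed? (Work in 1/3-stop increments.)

1 s

Aperture: f/5 → f/4.5 → f/4 → f/3.5 → f/3.2 — 1 1/3 stops wider (brighter).
Need 1 1/3 stops darker from the shutter speed: 2.5 → 2 → 1.6 → 1.3 → 1.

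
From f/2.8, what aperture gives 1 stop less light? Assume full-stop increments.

Aperture: f/2.8 → f/4 — 1 stop narrower (darker).

f/4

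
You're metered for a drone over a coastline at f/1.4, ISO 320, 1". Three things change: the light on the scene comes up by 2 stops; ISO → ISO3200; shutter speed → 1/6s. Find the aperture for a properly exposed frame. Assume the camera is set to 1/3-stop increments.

f/3.5

Scene light: 2 stops brighter.
ISO: 320 → 400 → 500 → 640 → 800 → 1000 → 1250 → 1600 → 2000 → 2500 → 3200 — 3 1/3 stops higher (brighter).
Shutter speed: 1 → 0.8 → 0.6 → 0.5 → 0.4 → 0.3 → 1/4 → 1/5 → 1/6 — 2 2/3 stops faster (darker).
Net so far: 2 2/3 stops brighter. Aperture: f/1.4 → f/1.6 → f/1.8 → f/2 → f/2.2 → f/2.5 → f/2.8 → f/3.2 → f/3.5.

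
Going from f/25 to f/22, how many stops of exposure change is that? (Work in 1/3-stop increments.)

1/3 stop

f/25 → f/22 — count the steps: 1 third-stops = 1/3 stop.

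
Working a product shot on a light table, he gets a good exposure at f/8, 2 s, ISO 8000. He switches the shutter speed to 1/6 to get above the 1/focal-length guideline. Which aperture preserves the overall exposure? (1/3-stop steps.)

Shutter speed: 2 → 1.6 → 1.3 → 1 → 0.8 → 0.6 → 0.5 → 0.4 → 0.3 → 1/4 → 1/5 → 1/6 — 3 2/3 stops shorter (darker).
Need 3 2/3 stops brighter from the aperture: f/8 → f/7.1 → f/6.3 → f/5.6 → f/5 → f/4.5 → f/4 → f/3.5 → f/3.2 → f/2.8 → f/2.5 → f/2.2.

f/2.2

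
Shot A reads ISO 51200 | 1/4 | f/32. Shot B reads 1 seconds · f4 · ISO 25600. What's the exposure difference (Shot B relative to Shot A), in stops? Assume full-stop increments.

7 stops brighter

Aperture: f/32 → f/22 → f/16 → f/11 → f/8 → f/5.6 → f/4 — 6 stops wider (brighter).
Shutter speed: 1/4 → 1/2 → 1 — 2 stops longer (brighter).
ISO: 51200 → 25600 — 1 stop dropped (darker).
Net: +6 +2 −1 = +7 stops.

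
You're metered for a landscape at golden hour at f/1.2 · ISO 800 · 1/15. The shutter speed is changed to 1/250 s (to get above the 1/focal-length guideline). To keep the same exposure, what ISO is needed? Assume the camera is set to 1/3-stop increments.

Shutter speed: 1/15 → 1/20 → 1/25 → 1/30 → 1/40 → 1/50 → 1/60 → 1/80 → 1/100 → 1/125 → 1/160 → 1/200 → 1/250 — 4 stops shorter (darker).
Need 4 stops brighter from the ISO: 800 → 1000 → 1250 → 1600 → 2000 → 2500 → 3200 → 4000 → 5000 → 6400 → 8000 → 10000 → 12800.

ISO 12800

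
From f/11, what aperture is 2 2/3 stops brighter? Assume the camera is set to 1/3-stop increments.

Aperture: f/11 → f/10 → f/9 → f/8 → f/7.1 → f/6.3 → f/5.6 → f/5 → f/4.5 — 2 2/3 stops opened up (brighter).

f/4.5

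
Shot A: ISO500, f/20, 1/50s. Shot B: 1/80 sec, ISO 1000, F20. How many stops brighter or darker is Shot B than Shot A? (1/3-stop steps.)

Aperture: unchanged.
Shutter speed: 1/50 → 1/60 → 1/80 — 2/3 stop faster (darker).
ISO: 500 → 640 → 800 → 1000 — 1 stop higher (brighter).
Net: −2/3 +1 = +1/3 stops.

1/3 stop brighter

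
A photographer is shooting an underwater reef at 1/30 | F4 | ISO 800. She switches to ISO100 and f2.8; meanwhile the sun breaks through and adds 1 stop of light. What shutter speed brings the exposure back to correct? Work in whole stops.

1/15s

Scene light: 1 stop brighter.
ISO: 800 → 400 → 200 → 100 — 3 stops lower (darker).
Aperture: f/4 → f/2.8 — 1 stop wider (brighter).
Net so far: 1 stop darker. Shutter speed: 1/30 → 1/15.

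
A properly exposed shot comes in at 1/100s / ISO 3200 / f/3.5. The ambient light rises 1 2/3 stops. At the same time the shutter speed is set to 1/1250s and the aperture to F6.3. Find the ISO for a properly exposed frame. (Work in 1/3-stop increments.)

Scene light: 1 2/3 stops brighter.
Shutter speed: 1/100 → 1/125 → 1/160 → 1/200 → 1/250 → 1/320 → 1/400 → 1/500 → 1/640 → 1/800 → 1/1000 → 1/1250 — 3 2/3 stops faster (darker).
Aperture: f/3.5 → f/4 → f/4.5 → f/5 → f/5.6 → f/6.3 — 1 2/3 stops smaller aperture (darker).
Net so far: 3 2/3 stops darker. ISO: 3200 → 4000 → 5000 → 6400 → 8000 → 10000 → 12800 → 16000 → 20000 → 25600 → 32000 → 40000.

ISO 40000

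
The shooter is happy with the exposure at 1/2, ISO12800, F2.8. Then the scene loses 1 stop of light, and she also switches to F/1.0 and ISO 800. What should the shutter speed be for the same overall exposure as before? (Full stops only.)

2 s

Scene light: 1 stop darker.
Aperture: f/2.8 → f/2 → f/1.4 → f/1.0 — 3 stops larger aperture (brighter).
ISO: 12800 → 6400 → 3200 → 1600 → 800 — 4 stops lower (darker).
Net so far: 2 stops darker. Shutter speed: 1/2 → 1 → 2.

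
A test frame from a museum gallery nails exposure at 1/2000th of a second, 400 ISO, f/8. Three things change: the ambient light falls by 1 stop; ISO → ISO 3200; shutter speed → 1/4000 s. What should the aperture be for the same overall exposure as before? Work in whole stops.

Scene light: 1 stop darker.
ISO: 400 → 800 → 1600 → 3200 — 3 stops higher (brighter).
Shutter speed: 1/2000 → 1/4000 — 1 stop shorter (darker).
Net so far: 1 stop brighter. Aperture: f/8 → f/11.

f/11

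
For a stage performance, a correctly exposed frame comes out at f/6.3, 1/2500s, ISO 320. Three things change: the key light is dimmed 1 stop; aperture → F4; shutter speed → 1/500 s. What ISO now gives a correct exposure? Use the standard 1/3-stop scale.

ISO 50

Scene light: 1 stop darker.
Aperture: f/6.3 → f/5.6 → f/5 → f/4.5 → f/4 — 1 1/3 stops larger aperture (brighter).
Shutter speed: 1/2500 → 1/2000 → 1/1600 → 1/1250 → 1/1000 → 1/800 → 1/640 → 1/500 — 2 1/3 stops longer (brighter).
Net so far: 2 2/3 stops brighter. ISO: 320 → 250 → 200 → 160 → 125 → 100 → 80 → 64 → 50.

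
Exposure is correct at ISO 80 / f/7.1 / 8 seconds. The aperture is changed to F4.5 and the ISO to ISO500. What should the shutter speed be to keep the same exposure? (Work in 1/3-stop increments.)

Aperture: f/7.1 → f/6.3 → f/5.6 → f/5 → f/4.5 — 1 1/3 stops wider (brighter).
ISO: 80 → 100 → 125 → 160 → 200 → 250 → 320 → 400 → 500 — 2 2/3 stops higher (brighter).
Net change so far: 4 stops brighter. Offset with the shutter speed: 8 → 6 → 5 → 4 → 3.2 → 2.5 → 2 → 1.6 → 1.3 → 1 → 0.8 → 0.6 → 0.5.

0.5 s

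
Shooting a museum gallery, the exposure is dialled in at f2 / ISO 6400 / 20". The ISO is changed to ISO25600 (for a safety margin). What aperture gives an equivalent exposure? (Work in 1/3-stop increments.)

ISO: 6400 → 8000 → 10000 → 12800 → 16000 → 20000 → 25600 — 2 stops higher (brighter).
Need 2 stops darker from the aperture: f/2 → f/2.2 → f/2.5 → f/2.8 → f/3.2 → f/3.5 → f/4.

f/4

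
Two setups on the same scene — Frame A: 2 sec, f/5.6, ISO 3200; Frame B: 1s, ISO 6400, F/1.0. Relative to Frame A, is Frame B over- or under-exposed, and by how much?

5 stops brighter

Aperture: f/5.6 → f/4 → f/2.8 → f/2 → f/1.4 → f/1.0 — 5 stops opened up (brighter).
Shutter speed: 2 → 1 — 1 stop shorter (darker).
ISO: 3200 → 6400 — 1 stop higher (brighter).
Net: +5 −1 +1 = +5 stops.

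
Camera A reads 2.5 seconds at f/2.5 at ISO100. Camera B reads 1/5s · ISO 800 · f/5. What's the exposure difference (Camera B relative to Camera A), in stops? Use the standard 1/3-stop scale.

Aperture: f/2.5 → f/2.8 → f/3.2 → f/3.5 → f/4 → f/4.5 → f/5 — 2 stops narrower (darker).
Shutter speed: 2.5 → 2 → 1.6 → 1.3 → 1 → 0.8 → 0.6 → 0.5 → 0.4 → 0.3 → 1/4 → 1/5 — 3 2/3 stops faster (darker).
ISO: 100 → 125 → 160 → 200 → 250 → 320 → 400 → 500 → 640 → 800 — 3 stops higher (brighter).
Net: −2 −3 2/3 +3 = −2 2/3 stops.

2 2/3 stops darker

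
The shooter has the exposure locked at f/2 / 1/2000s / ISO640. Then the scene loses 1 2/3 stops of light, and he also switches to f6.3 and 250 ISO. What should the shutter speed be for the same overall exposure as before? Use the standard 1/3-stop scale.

1/25s

Scene light: 1 2/3 stops darker.
Aperture: f/2 → f/2.2 → f/2.5 → f/2.8 → f/3.2 → f/3.5 → f/4 → f/4.5 → f/5 → f/5.6 → f/6.3 — 3 1/3 stops stopped down (darker).
ISO: 640 → 500 → 400 → 320 → 250 — 1 1/3 stops lower (darker).
Net so far: 6 1/3 stops darker. Shutter speed: 1/2000 → 1/1600 → 1/1250 → 1/1000 → 1/800 → 1/640 → 1/500 → 1/400 → 1/320 → 1/250 → 1/200 → 1/160 → 1/125 → 1/100 → 1/80 → 1/60 → 1/50 → 1/40 → 1/30 → 1/25.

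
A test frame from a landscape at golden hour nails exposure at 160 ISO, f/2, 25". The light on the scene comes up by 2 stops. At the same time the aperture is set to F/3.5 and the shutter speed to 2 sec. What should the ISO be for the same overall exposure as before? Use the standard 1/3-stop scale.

ISO 1600

Scene light: 2 stops brighter.
Aperture: f/2 → f/2.2 → f/2.5 → f/2.8 → f/3.2 → f/3.5 — 1 2/3 stops narrower (darker).
Shutter speed: 25 → 20 → 15 → 13 → 10 → 8 → 6 → 5 → 4 → 3.2 → 2.5 → 2 — 3 2/3 stops faster (darker).
Net so far: 3 1/3 stops darker. ISO: 160 → 200 → 250 → 320 → 400 → 500 → 640 → 800 → 1000 → 1250 → 1600.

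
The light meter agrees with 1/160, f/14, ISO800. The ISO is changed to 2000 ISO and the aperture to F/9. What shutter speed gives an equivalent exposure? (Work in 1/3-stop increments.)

ISO: 800 → 1000 → 1250 → 1600 → 2000 — 1 1/3 stops higher (brighter).
Aperture: f/14 → f/13 → f/11 → f/10 → f/9 — 1 1/3 stops opened up (brighter).
Net change so far: 2 2/3 stops brighter. Offset with the shutter speed: 1/160 → 1/200 → 1/250 → 1/320 → 1/400 → 1/500 → 1/640 → 1/800 → 1/1000.

1/1000s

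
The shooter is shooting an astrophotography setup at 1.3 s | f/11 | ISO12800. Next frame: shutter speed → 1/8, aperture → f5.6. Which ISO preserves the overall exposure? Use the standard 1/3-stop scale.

Shutter speed: 1.3 → 1 → 0.8 → 0.6 → 0.5 → 0.4 → 0.3 → 1/4 → 1/5 → 1/6 → 1/8 — 3 1/3 stops shorter (darker).
Aperture: f/11 → f/10 → f/9 → f/8 → f/7.1 → f/6.3 → f/5.6 — 2 stops opened up (brighter).
Net change so far: 1 1/3 stops darker. Offset with the ISO: 12800 → 16000 → 20000 → 25600 → 32000.

ISO 32000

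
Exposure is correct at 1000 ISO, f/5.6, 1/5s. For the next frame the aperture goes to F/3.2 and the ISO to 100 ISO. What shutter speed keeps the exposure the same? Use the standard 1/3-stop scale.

0.6 s

Aperture: f/5.6 → f/5 → f/4.5 → f/4 → f/3.5 → f/3.2 — 1 2/3 stops opened up (brighter).
ISO: 1000 → 800 → 640 → 500 → 400 → 320 → 250 → 200 → 160 → 125 → 100 — 3 1/3 stops dropped (darker).
Net change so far: 1 2/3 stops darker. Offset with the shutter speed: 1/5 → 1/4 → 0.3 → 0.4 → 0.5 → 0.6.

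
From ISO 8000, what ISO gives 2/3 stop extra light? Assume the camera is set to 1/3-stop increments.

ISO: 8000 → 10000 → 12800 — 2/3 stop higher (brighter).

ISO 12800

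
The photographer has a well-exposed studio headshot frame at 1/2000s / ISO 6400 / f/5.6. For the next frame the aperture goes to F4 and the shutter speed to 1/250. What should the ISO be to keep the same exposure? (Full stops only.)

Aperture: f/5.6 → f/4 — 1 stop opened up (brighter).
Shutter speed: 1/2000 → 1/1000 → 1/500 → 1/250 — 3 stops slower (brighter).
Net change so far: 4 stops brighter. Offset with the ISO: 6400 → 3200 → 1600 → 800 → 400.

ISO 400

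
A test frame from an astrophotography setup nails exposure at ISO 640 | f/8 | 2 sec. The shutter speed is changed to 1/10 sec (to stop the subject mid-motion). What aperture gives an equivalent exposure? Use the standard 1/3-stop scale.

f/1.8

Shutter speed: 2 → 1.6 → 1.3 → 1 → 0.8 → 0.6 → 0.5 → 0.4 → 0.3 → 1/4 → 1/5 → 1/6 → 1/8 → 1/10 — 4 1/3 stops faster (darker).
Need 4 1/3 stops brighter from the aperture: f/8 → f/7.1 → f/6.3 → f/5.6 → f/5 → f/4.5 → f/4 → f/3.5 → f/3.2 → f/2.8 → f/2.5 → f/2.2 → f/2 → f/1.8.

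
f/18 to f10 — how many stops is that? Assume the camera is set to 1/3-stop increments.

1 2/3 stops

f/18 → f/16 → f/14 → f/13 → f/11 → f/10 — count the steps: 5 third-stops = 1 2/3 stops.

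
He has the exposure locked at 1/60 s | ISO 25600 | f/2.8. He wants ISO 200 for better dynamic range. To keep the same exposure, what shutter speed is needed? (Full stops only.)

ISO: 25600 → 12800 → 6400 → 3200 → 1600 → 800 → 400 → 200 — 7 stops lower (darker).
Need 7 stops brighter from the shutter speed: 1/60 → 1/30 → 1/15 → 1/8 → 1/4 → 1/2 → 1 → 2.

2 s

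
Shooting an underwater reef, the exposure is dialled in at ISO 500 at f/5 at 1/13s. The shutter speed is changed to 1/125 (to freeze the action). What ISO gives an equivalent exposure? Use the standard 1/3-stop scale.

ISO 5000

Shutter speed: 1/13 → 1/15 → 1/20 → 1/25 → 1/30 → 1/40 → 1/50 → 1/60 → 1/80 → 1/100 → 1/125 — 3 1/3 stops faster (darker).
Need 3 1/3 stops brighter from the ISO: 500 → 640 → 800 → 1000 → 1250 → 1600 → 2000 → 2500 → 3200 → 4000 → 5000.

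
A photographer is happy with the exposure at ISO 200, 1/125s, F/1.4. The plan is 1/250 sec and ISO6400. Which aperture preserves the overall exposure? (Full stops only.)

Shutter speed: 1/125 → 1/250 — 1 stop shorter (darker).
ISO: 200 → 400 → 800 → 1600 → 3200 → 6400 — 5 stops raised (brighter).
Net change so far: 4 stops brighter. Offset with the aperture: f/1.4 → f/2 → f/2.8 → f/4 → f/5.6.

f/5.6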